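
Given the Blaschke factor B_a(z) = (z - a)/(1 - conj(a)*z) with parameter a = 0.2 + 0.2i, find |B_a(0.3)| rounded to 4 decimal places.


Step 1: Numerator z0 - a = 0.3 - (0.2 + 0.2i) = 0.1 - 0.2i
Step 2: Denominator 1 - conj(a)*z0 = 1 - (0.2 - 0.2i)*0.3 = 0.94 + 0.06i
Step 3: |z0 - a|^2 = 0.1^2 + (-0.2)^2 = 0.05; |1 - conj(a)*z0|^2 = 0.94^2 + 0.06^2 = 0.8872
Step 4: |B_a(0.3)| = sqrt(0.05 / 0.8872) = sqrt(0.056357)
Step 5: = 0.2374

0.2374


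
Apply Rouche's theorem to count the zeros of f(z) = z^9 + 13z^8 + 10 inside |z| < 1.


Step 1: On |z| = 1 the three terms have sizes |z^9| = 1^9 = 1, |13z^8| = 13*1^8 = 13, |10| = 10
Step 2: The dominant term is g(z) = 13z^8; let h(z) = z^9 + 10 so f = g + h
Step 3: On |z| = 1: |g| = 13 and |h| <= 1 + 10 = 11
Step 4: Since 13 > 11, |h| < |g| on |z| = 1, so by Rouche f has the same number of zeros as g inside |z| < 1
Step 5: g(z) = 13z^8 has 8 zeros (at the origin, multiplicity 8) inside |z| < 1. Answer = 8

8


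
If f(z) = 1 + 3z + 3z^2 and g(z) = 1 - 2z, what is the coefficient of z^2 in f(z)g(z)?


Step 1: z^2 term in f*g comes from: (1)*(0) + (3z)*(-2z) + (3z^2)*(1)
Step 2: = 0 - 6 + 3
Step 3: = -3

-3


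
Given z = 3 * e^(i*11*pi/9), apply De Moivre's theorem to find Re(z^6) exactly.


Step 1: By De Moivre's theorem, z^6 = 3^6 * e^(i*6*11*pi/9) = 729 * (cos(22*pi/3) + i*sin(22*pi/3))
Step 2: |z|^6 = 3^6 = 729
Step 3: Reduce the angle mod 2*pi: 22*pi/3 - 6*pi = 4*pi/3
Step 4: cos(4*pi/3) = -1/2
Step 5: Re(z^6) = 729 * (-1/2) = -729/2

-729/2


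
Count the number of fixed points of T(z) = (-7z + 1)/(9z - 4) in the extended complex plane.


Step 1: Fixed points satisfy T(z) = z
Step 2: 9z^2 + 3z - 1 = 0
Step 3: Discriminant = 3^2 - 4*9*(-1) = 45
Step 4: Number of fixed points = 2

2


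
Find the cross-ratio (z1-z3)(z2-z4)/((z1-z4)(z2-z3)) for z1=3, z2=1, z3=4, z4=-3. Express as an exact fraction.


Step 1: (z1-z3)(z2-z4) = (-1) * 4 = -4
Step 2: (z1-z4)(z2-z3) = 6 * (-3) = -18
Step 3: Cross-ratio = 4/18 = 2/9

2/9


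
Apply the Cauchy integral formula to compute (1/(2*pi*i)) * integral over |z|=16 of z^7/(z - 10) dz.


Step 1: f(z) = z^7, a = 10 is inside |z| = 16
Step 2: By Cauchy integral formula: (1/(2pi*i)) * integral = f(a)
Step 3: f(10) = 10^7 = 10000000

10000000


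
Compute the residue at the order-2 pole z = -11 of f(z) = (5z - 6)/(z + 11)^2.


Step 1: Pole of order 2 at z = -11
Step 2: Res = lim d/dz [(z + 11)^2 * f(z)] as z -> -11
Step 3: (z + 11)^2 * f(z) = 5z - 6
Step 4: d/dz[5z - 6] = 5

5


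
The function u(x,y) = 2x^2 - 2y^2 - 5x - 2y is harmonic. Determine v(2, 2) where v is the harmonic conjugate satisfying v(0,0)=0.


Step 1: v_x = -u_y = 4y + 2
Step 2: v_y = u_x = 4x - 5
Step 3: v = 4xy + 2x - 5y + C
Step 4: v(0,0) = 0 => C = 0
Step 5: v(2, 2) = 10

10


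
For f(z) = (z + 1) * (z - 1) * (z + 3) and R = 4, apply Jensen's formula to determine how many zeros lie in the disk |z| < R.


Jensen's formula: (1/2pi)*integral log|f(Re^it)|dt = log|f(0)| + sum_{|a_k|<R} log(R/|a_k|)
Step 1: f(0) = 1 * (-1) * 3 = -3
Step 2: log|f(0)| = log|-1| + log|1| + log|-3| = 1.0986
Step 3: Zeros inside |z| < 4: -1, 1, -3
Step 4: Jensen sum = log(4/1) + log(4/1) + log(4/3) = 3.0603
Step 5: n(R) = number of terms in the Jensen sum = count of zeros inside |z| < 4 = 3

3


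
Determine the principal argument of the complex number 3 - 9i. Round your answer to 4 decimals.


Step 1: z = 3 - 9i
Step 2: arg(z) = atan2(-9, 3)
Step 3: arg(z) = -1.249

-1.249


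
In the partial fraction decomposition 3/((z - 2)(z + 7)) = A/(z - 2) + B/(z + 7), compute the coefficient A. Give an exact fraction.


Step 1: Multiply both sides by (z - 2) and set z = 2
Step 2: A = 3 / (2 + 7)
Step 3: A = 3 / 9
Step 4: A = 1/3

1/3


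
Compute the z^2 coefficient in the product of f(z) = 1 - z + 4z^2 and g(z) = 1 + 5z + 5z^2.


Step 1: z^2 term in f*g comes from: (1)*(5z^2) + (-z)*(5z) + (4z^2)*(1)
Step 2: = 5 - 5 + 4
Step 3: = 4

4


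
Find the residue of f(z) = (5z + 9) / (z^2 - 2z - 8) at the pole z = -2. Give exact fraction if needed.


Step 1: Q(z) = z^2 - 2z - 8 = (z + 2)(z - 4)
Step 2: Q'(z) = 2z - 2
Step 3: Q'(-2) = -6, P(-2) = -1
Step 4: Res = P(-2)/Q'(-2) = -1/(-6) = 1/6

1/6


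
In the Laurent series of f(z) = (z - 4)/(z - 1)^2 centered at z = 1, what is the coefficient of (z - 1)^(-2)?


Step 1: Write the numerator in powers of (z - 1): z - 4 = (z - 1) + (1*1 - 4) = (z - 1) - 3
Step 2: Divide by (z - 1)^2: f(z) = -3(z - 1)^(-2) + (z - 1)^(-1)
Step 3: This finite sum is the Laurent series of f about z = 1.
Step 4: Coefficient of (z - 1)^(-2) = 1*1 - 4 = -3

-3


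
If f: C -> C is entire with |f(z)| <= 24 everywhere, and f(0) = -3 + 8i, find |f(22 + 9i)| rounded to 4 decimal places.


Step 1: By Liouville's theorem, a bounded entire function is constant.
Step 2: f(z) = f(0) = -3 + 8i for all z.
Step 3: |f(w)| = |-3 + 8i| = sqrt(9 + 64)
Step 4: = 8.544

8.544


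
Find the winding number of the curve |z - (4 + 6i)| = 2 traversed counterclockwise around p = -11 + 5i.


Step 1: Center c = (4, 6), radius = 2
Step 2: |p - c|^2 = (-15)^2 + (-1)^2 = 226
Step 3: r^2 = 4
Step 4: |p-c| > r so winding number = 0

0


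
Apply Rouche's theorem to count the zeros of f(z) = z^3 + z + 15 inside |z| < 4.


Step 1: On |z| = 4 the three terms have sizes |z^3| = 4^3 = 64, |z| = 4, |15| = 15
Step 2: The dominant term is g(z) = z^3; let h(z) = z + 15 so f = g + h
Step 3: On |z| = 4: |g| = 64 and |h| <= 4 + 15 = 19
Step 4: Since 64 > 19, |h| < |g| on |z| = 4, so by Rouche f has the same number of zeros as g inside |z| < 4
Step 5: g(z) = z^3 has 3 zeros (all at the origin) inside |z| < 4. Answer = 3

3


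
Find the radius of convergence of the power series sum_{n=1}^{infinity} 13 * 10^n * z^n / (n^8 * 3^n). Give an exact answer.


Step 1: General term a_n = 13 * 10^n / (n^8 * 3^n)
Step 2: By the root test, |a_n|^(1/n) = 13^(1/n) * 10 / (n^(8/n) * 3) -> 10/3 as n -> infinity (since 13^(1/n) -> 1 and n^(8/n) -> 1)
Step 3: R = 1/lim|a_n|^(1/n) = 3/10

3/10


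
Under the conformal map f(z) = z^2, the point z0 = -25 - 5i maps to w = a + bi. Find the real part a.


Step 1: z0 = -25 - 5i
Step 2: z0^2 = (-25)^2 - (-5)^2 + 250i
Step 3: real part = 625 - 25 = 600

600


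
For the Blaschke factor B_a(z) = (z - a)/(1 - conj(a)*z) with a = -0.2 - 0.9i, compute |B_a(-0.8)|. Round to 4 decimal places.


Step 1: Numerator z0 - a = -0.8 - (-0.2 - 0.9i) = -0.6 + 0.9i
Step 2: Denominator 1 - conj(a)*z0 = 1 - (-0.2 + 0.9i)*(-0.8) = 0.84 + 0.72i
Step 3: |z0 - a|^2 = (-0.6)^2 + 0.9^2 = 1.17; |1 - conj(a)*z0|^2 = 0.84^2 + 0.72^2 = 1.224
Step 4: |B_a(-0.8)| = sqrt(1.17 / 1.224) = sqrt(0.955882)
Step 5: = 0.9777

0.9777


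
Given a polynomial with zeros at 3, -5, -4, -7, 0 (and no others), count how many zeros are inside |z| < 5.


Step 1: Check each root:
  z = 3: |3| = 3 < 5
  z = -5: |-5| = 5 >= 5
  z = -4: |-4| = 4 < 5
  z = -7: |-7| = 7 >= 5
  z = 0: |0| = 0 < 5
Step 2: Count = 3

3


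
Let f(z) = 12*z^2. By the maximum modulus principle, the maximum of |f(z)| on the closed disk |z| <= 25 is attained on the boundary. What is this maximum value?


Step 1: On |z| = 25, |f(z)| = 12 * |z|^2 = 12 * 25^2
Step 2: By maximum modulus principle, maximum is on boundary.
Step 3: Maximum = 12 * 625 = 7500

7500


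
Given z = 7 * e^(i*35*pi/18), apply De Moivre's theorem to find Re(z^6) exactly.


Step 1: By De Moivre's theorem, z^6 = 7^6 * e^(i*6*35*pi/18) = 117649 * (cos(35*pi/3) + i*sin(35*pi/3))
Step 2: |z|^6 = 7^6 = 117649
Step 3: Reduce the angle mod 2*pi: 35*pi/3 - 10*pi = 5*pi/3
Step 4: cos(5*pi/3) = 1/2
Step 5: Re(z^6) = 117649 * 1/2 = 117649/2

117649/2


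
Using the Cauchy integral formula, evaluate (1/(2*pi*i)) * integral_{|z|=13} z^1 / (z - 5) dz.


Step 1: f(z) = z^1, a = 5 is inside |z| = 13
Step 2: By Cauchy integral formula: (1/(2pi*i)) * integral = f(a)
Step 3: f(5) = 5^1 = 5

5


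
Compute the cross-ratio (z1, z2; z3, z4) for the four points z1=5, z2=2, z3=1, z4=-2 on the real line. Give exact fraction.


Step 1: (z1-z3)(z2-z4) = 4 * 4 = 16
Step 2: (z1-z4)(z2-z3) = 7 * 1 = 7
Step 3: Cross-ratio = 16/7 = 16/7

16/7


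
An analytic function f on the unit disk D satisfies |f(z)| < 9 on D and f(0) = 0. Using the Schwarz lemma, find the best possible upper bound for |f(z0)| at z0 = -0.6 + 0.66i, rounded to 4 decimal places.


Step 1: g = f/9 maps D -> D with g(0) = 0, so by the Schwarz lemma |g(z)| <= |z|, i.e. |f(z)| <= 9|z|; this is sharp (f(z) = 9z).
Step 2: |z0|^2 = (-0.6)^2 + 0.66^2 = 0.7956
Step 3: |z0| = sqrt(0.7956) = 0.891964
Step 4: Best bound = 9 * |z0| = 9 * 0.891964 = 8.0277

8.0277


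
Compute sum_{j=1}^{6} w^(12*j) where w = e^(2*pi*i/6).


Step 1: The sum sum_{j=1}^{n} w^(k*j) equals n if n | k, else 0.
Step 2: Here n = 6, k = 12
Step 3: Does n divide k? 6 | 12 -> True
Step 4: Sum = 6

6


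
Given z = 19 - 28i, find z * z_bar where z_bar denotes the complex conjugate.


Step 1: conj(z) = 19 + 28i
Step 2: z * conj(z) = 19^2 + (-28)^2
Step 3: = 361 + 784 = 1145

1145


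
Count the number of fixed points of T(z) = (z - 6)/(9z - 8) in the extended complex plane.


Step 1: Fixed points satisfy T(z) = z
Step 2: 9z^2 - 9z + 6 = 0
Step 3: Discriminant = (-9)^2 - 4*9*6 = -135
Step 4: Number of fixed points = 2

2


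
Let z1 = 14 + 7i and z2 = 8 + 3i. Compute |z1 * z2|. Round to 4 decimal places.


Step 1: |z1| = sqrt(14^2 + 7^2) = sqrt(245)
Step 2: |z2| = sqrt(8^2 + 3^2) = sqrt(73)
Step 3: |z1*z2| = |z1|*|z2| = sqrt(245) * sqrt(73) = sqrt(245 * 73) = sqrt(17885)
Step 4: = 133.7348

133.7348


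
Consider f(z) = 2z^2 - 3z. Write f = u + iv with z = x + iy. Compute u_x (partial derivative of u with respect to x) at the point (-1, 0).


Step 1: f(z) = 2(x+iy)^2 - 3(x+iy) + 0
Step 2: u = 2(x^2 - y^2) - 3x + 0
Step 3: u_x = 4x - 3
Step 4: At (-1, 0): u_x = -4 - 3 = -7

-7


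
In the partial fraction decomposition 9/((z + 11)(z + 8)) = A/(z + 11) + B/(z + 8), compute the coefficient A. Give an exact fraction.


Step 1: Multiply both sides by (z + 11) and set z = -11
Step 2: A = 9 / (-11 + 8)
Step 3: A = 9 / (-3)
Step 4: A = -3

-3


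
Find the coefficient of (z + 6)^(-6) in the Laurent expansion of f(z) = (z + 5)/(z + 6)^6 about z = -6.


Step 1: Write the numerator in powers of (z + 6): z + 5 = (z + 6) + (1*(-6) + 5) = (z + 6) - 1
Step 2: Divide by (z + 6)^6: f(z) = -(z + 6)^(-6) + (z + 6)^(-5)
Step 3: This finite sum is the Laurent series of f about z = -6.
Step 4: Coefficient of (z + 6)^(-6) = 1*(-6) + 5 = -1

-1


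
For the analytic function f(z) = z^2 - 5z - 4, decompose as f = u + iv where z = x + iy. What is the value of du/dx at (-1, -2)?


Step 1: f(z) = (x+iy)^2 - 5(x+iy) - 4
Step 2: u = (x^2 - y^2) - 5x - 4
Step 3: u_x = 2x - 5
Step 4: At (-1, -2): u_x = -2 - 5 = -7

-7


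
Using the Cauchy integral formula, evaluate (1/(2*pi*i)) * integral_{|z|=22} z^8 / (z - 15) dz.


Step 1: f(z) = z^8, a = 15 is inside |z| = 22
Step 2: By Cauchy integral formula: (1/(2pi*i)) * integral = f(a)
Step 3: f(15) = 15^8 = 2562890625

2562890625


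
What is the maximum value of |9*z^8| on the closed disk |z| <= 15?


Step 1: On |z| = 15, |f(z)| = 9 * |z|^8 = 9 * 15^8
Step 2: By maximum modulus principle, maximum is on boundary.
Step 3: Maximum = 9 * 2562890625 = 23066015625

23066015625


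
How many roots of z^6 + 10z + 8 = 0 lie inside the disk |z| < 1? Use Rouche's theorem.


Step 1: On |z| = 1 the three terms have sizes |z^6| = 1^6 = 1, |10z| = 10*1 = 10, |8| = 8
Step 2: The dominant term is g(z) = 10z; let h(z) = z^6 + 8 so f = g + h
Step 3: On |z| = 1: |g| = 10 and |h| <= 1 + 8 = 9
Step 4: Since 10 > 9, |h| < |g| on |z| = 1, so by Rouche f has the same number of zeros as g inside |z| < 1
Step 5: g(z) = 10z has 1 zero (at the origin, multiplicity 1) inside |z| < 1. Answer = 1

1


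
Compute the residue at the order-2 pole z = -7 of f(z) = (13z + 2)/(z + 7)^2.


Step 1: Pole of order 2 at z = -7
Step 2: Res = lim d/dz [(z + 7)^2 * f(z)] as z -> -7
Step 3: (z + 7)^2 * f(z) = 13z + 2
Step 4: d/dz[13z + 2] = 13

13


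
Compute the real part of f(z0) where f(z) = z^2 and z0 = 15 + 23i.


Step 1: z0 = 15 + 23i
Step 2: z0^2 = 15^2 - 23^2 + 690i
Step 3: real part = 225 - 529 = -304

-304


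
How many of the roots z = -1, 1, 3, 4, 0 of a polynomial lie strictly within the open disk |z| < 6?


Step 1: Check each root:
  z = -1: |-1| = 1 < 6
  z = 1: |1| = 1 < 6
  z = 3: |3| = 3 < 6
  z = 4: |4| = 4 < 6
  z = 0: |0| = 0 < 6
Step 2: Count = 5

5


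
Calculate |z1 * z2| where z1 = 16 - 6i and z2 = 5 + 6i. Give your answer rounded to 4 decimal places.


Step 1: |z1| = sqrt(16^2 + (-6)^2) = sqrt(292)
Step 2: |z2| = sqrt(5^2 + 6^2) = sqrt(61)
Step 3: |z1*z2| = |z1|*|z2| = sqrt(292) * sqrt(61) = sqrt(292 * 61) = sqrt(17812)
Step 4: = 133.4616

133.4616


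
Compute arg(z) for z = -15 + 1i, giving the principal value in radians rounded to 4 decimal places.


Step 1: z = -15 + 1i
Step 2: arg(z) = atan2(1, -15)
Step 3: arg(z) = 3.075

3.075


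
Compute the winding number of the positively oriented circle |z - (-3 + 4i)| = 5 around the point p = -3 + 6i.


Step 1: Center c = (-3, 4), radius = 5
Step 2: |p - c|^2 = 0^2 + 2^2 = 4
Step 3: r^2 = 25
Step 4: |p-c| < r so winding number = 1

1


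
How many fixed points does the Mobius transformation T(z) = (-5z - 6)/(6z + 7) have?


Step 1: Fixed points satisfy T(z) = z
Step 2: 6z^2 + 12z + 6 = 0
Step 3: Discriminant = 12^2 - 4*6*6 = 0
Step 4: Number of fixed points = 1

1


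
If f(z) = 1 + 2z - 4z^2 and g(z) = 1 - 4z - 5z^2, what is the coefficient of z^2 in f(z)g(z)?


Step 1: z^2 term in f*g comes from: (1)*(-5z^2) + (2z)*(-4z) + (-4z^2)*(1)
Step 2: = -5 - 8 - 4
Step 3: = -17

-17


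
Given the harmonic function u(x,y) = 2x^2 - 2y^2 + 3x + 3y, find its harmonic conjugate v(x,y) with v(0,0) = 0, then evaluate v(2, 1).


Step 1: v_x = -u_y = 4y - 3
Step 2: v_y = u_x = 4x + 3
Step 3: v = 4xy - 3x + 3y + C
Step 4: v(0,0) = 0 => C = 0
Step 5: v(2, 1) = 5

5


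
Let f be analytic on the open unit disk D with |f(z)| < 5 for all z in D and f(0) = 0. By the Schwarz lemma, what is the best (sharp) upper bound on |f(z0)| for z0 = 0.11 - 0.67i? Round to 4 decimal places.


Step 1: g = f/5 maps D -> D with g(0) = 0, so by the Schwarz lemma |g(z)| <= |z|, i.e. |f(z)| <= 5|z|; this is sharp (f(z) = 5z).
Step 2: |z0|^2 = 0.11^2 + (-0.67)^2 = 0.461
Step 3: |z0| = sqrt(0.461) = 0.67897
Step 4: Best bound = 5 * |z0| = 5 * 0.67897 = 3.3948

3.3948


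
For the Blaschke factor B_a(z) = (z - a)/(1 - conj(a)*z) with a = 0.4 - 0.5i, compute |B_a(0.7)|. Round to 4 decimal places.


Step 1: Numerator z0 - a = 0.7 - (0.4 - 0.5i) = 0.3 + 0.5i
Step 2: Denominator 1 - conj(a)*z0 = 1 - (0.4 + 0.5i)*0.7 = 0.72 - 0.35i
Step 3: |z0 - a|^2 = 0.3^2 + 0.5^2 = 0.34; |1 - conj(a)*z0|^2 = 0.72^2 + (-0.35)^2 = 0.6409
Step 4: |B_a(0.7)| = sqrt(0.34 / 0.6409) = sqrt(0.530504)
Step 5: = 0.7284

0.7284


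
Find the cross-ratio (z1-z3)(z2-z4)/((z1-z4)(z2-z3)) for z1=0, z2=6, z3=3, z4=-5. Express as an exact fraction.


Step 1: (z1-z3)(z2-z4) = (-3) * 11 = -33
Step 2: (z1-z4)(z2-z3) = 5 * 3 = 15
Step 3: Cross-ratio = -33/15 = -11/5

-11/5


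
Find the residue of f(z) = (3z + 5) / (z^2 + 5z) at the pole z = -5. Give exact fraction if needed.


Step 1: Q(z) = z^2 + 5z = (z + 5)(z)
Step 2: Q'(z) = 2z + 5
Step 3: Q'(-5) = -5, P(-5) = -10
Step 4: Res = P(-5)/Q'(-5) = -10/(-5) = 2

2


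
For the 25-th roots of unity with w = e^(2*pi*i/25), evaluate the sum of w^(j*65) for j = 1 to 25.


Step 1: The sum sum_{j=1}^{n} w^(k*j) equals n if n | k, else 0.
Step 2: Here n = 25, k = 65
Step 3: Does n divide k? 25 | 65 -> False
Step 4: Sum = 0

0


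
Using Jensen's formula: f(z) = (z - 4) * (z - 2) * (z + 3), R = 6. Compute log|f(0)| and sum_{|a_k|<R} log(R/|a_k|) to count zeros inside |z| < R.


Jensen's formula: (1/2pi)*integral log|f(Re^it)|dt = log|f(0)| + sum_{|a_k|<R} log(R/|a_k|)
Step 1: f(0) = (-4) * (-2) * 3 = 24
Step 2: log|f(0)| = log|4| + log|2| + log|-3| = 3.1781
Step 3: Zeros inside |z| < 6: 4, 2, -3
Step 4: Jensen sum = log(6/4) + log(6/2) + log(6/3) = 2.1972
Step 5: n(R) = number of terms in the Jensen sum = count of zeros inside |z| < 6 = 3

3


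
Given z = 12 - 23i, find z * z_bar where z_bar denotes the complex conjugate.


Step 1: conj(z) = 12 + 23i
Step 2: z * conj(z) = 12^2 + (-23)^2
Step 3: = 144 + 529 = 673

673


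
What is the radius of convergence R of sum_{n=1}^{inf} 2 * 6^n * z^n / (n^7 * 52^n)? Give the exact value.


Step 1: General term a_n = 2 * 6^n / (n^7 * 52^n)
Step 2: By the root test, |a_n|^(1/n) = 2^(1/n) * 6 / (n^(7/n) * 52) -> 6/52 as n -> infinity (since 2^(1/n) -> 1 and n^(7/n) -> 1)
Step 3: R = 1/lim|a_n|^(1/n) = 52/6 = 26/3

26/3


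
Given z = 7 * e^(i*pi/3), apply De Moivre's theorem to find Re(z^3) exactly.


Step 1: By De Moivre's theorem, z^3 = 7^3 * e^(i*3*pi/3) = 343 * (cos(pi) + i*sin(pi))
Step 2: |z|^3 = 7^3 = 343
Step 3: The angle pi already lies in [0, 2*pi)
Step 4: cos(pi) = -1
Step 5: Re(z^3) = 343 * (-1) = -343

-343


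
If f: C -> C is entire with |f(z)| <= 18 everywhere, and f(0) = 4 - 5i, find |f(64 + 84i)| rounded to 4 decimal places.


Step 1: By Liouville's theorem, a bounded entire function is constant.
Step 2: f(z) = f(0) = 4 - 5i for all z.
Step 3: |f(w)| = |4 - 5i| = sqrt(16 + 25)
Step 4: = 6.4031

6.4031


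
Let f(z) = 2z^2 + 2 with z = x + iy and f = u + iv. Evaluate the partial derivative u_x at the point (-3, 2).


Step 1: f(z) = 2(x+iy)^2 + 2
Step 2: u = 2(x^2 - y^2) + 2
Step 3: u_x = 4x + 0
Step 4: At (-3, 2): u_x = -12 + 0 = -12

-12


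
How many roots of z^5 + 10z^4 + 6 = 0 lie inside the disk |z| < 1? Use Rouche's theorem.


Step 1: On |z| = 1 the three terms have sizes |z^5| = 1^5 = 1, |10z^4| = 10*1^4 = 10, |6| = 6
Step 2: The dominant term is g(z) = 10z^4; let h(z) = z^5 + 6 so f = g + h
Step 3: On |z| = 1: |g| = 10 and |h| <= 1 + 6 = 7
Step 4: Since 10 > 7, |h| < |g| on |z| = 1, so by Rouche f has the same number of zeros as g inside |z| < 1
Step 5: g(z) = 10z^4 has 4 zeros (at the origin, multiplicity 4) inside |z| < 1. Answer = 4

4


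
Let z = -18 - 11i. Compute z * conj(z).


Step 1: conj(z) = -18 + 11i
Step 2: z * conj(z) = (-18)^2 + (-11)^2
Step 3: = 324 + 121 = 445

445


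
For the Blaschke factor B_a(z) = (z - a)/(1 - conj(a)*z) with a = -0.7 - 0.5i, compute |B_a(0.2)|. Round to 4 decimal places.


Step 1: Numerator z0 - a = 0.2 - (-0.7 - 0.5i) = 0.9 + 0.5i
Step 2: Denominator 1 - conj(a)*z0 = 1 - (-0.7 + 0.5i)*0.2 = 1.14 - 0.1i
Step 3: |z0 - a|^2 = 0.9^2 + 0.5^2 = 1.06; |1 - conj(a)*z0|^2 = 1.14^2 + (-0.1)^2 = 1.3096
Step 4: |B_a(0.2)| = sqrt(1.06 / 1.3096) = sqrt(0.809407)
Step 5: = 0.8997

0.8997


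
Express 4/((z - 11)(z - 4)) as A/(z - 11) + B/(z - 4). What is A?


Step 1: Multiply both sides by (z - 11) and set z = 11
Step 2: A = 4 / (11 - 4)
Step 3: A = 4 / 7
Step 4: A = 4/7

4/7


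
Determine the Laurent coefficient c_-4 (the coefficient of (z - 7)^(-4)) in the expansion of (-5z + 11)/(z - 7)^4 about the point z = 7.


Step 1: Write the numerator in powers of (z - 7): -5z + 11 = -5(z - 7) + (-5*7 + 11) = -5(z - 7) - 24
Step 2: Divide by (z - 7)^4: f(z) = -24(z - 7)^(-4) - 5(z - 7)^(-3)
Step 3: This finite sum is the Laurent series of f about z = 7.
Step 4: Coefficient of (z - 7)^(-4) = -5*7 + 11 = -24

-24


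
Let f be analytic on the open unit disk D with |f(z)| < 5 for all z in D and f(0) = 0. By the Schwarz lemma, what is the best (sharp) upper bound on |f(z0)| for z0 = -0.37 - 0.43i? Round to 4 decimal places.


Step 1: g = f/5 maps D -> D with g(0) = 0, so by the Schwarz lemma |g(z)| <= |z|, i.e. |f(z)| <= 5|z|; this is sharp (f(z) = 5z).
Step 2: |z0|^2 = (-0.37)^2 + (-0.43)^2 = 0.3218
Step 3: |z0| = sqrt(0.3218) = 0.567274
Step 4: Best bound = 5 * |z0| = 5 * 0.567274 = 2.8364

2.8364


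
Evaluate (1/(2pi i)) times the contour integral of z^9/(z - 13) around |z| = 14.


Step 1: f(z) = z^9, a = 13 is inside |z| = 14
Step 2: By Cauchy integral formula: (1/(2pi*i)) * integral = f(a)
Step 3: f(13) = 13^9 = 10604499373

10604499373


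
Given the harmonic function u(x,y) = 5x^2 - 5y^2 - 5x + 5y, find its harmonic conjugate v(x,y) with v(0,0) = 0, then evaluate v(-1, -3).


Step 1: v_x = -u_y = 10y - 5
Step 2: v_y = u_x = 10x - 5
Step 3: v = 10xy - 5x - 5y + C
Step 4: v(0,0) = 0 => C = 0
Step 5: v(-1, -3) = 50

50


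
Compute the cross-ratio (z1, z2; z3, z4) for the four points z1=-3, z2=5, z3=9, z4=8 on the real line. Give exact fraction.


Step 1: (z1-z3)(z2-z4) = (-12) * (-3) = 36
Step 2: (z1-z4)(z2-z3) = (-11) * (-4) = 44
Step 3: Cross-ratio = 36/44 = 9/11

9/11


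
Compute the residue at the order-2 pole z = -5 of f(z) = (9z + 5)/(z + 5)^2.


Step 1: Pole of order 2 at z = -5
Step 2: Res = lim d/dz [(z + 5)^2 * f(z)] as z -> -5
Step 3: (z + 5)^2 * f(z) = 9z + 5
Step 4: d/dz[9z + 5] = 9

9


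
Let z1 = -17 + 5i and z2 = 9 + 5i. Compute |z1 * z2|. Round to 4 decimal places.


Step 1: |z1| = sqrt((-17)^2 + 5^2) = sqrt(314)
Step 2: |z2| = sqrt(9^2 + 5^2) = sqrt(106)
Step 3: |z1*z2| = |z1|*|z2| = sqrt(314) * sqrt(106) = sqrt(314 * 106) = sqrt(33284)
Step 4: = 182.439

182.439


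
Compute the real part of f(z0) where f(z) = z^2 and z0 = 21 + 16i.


Step 1: z0 = 21 + 16i
Step 2: z0^2 = 21^2 - 16^2 + 672i
Step 3: real part = 441 - 256 = 185

185


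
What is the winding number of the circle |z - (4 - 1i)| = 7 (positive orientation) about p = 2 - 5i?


Step 1: Center c = (4, -1), radius = 7
Step 2: |p - c|^2 = (-2)^2 + (-4)^2 = 20
Step 3: r^2 = 49
Step 4: |p-c| < r so winding number = 1

1


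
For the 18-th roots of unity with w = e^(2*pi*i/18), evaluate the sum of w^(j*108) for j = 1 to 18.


Step 1: The sum sum_{j=1}^{n} w^(k*j) equals n if n | k, else 0.
Step 2: Here n = 18, k = 108
Step 3: Does n divide k? 18 | 108 -> True
Step 4: Sum = 18

18


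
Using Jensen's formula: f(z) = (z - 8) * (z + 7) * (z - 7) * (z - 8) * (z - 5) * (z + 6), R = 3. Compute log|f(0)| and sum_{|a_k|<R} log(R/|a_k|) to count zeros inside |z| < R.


Jensen's formula: (1/2pi)*integral log|f(Re^it)|dt = log|f(0)| + sum_{|a_k|<R} log(R/|a_k|)
Step 1: f(0) = (-8) * 7 * (-7) * (-8) * (-5) * 6 = 94080
Step 2: log|f(0)| = log|8| + log|-7| + log|7| + log|8| + log|5| + log|-6| = 11.4519
Step 3: Zeros inside |z| < 3: none
Step 4: Jensen sum = (empty sum) = 0
Step 5: n(R) = number of terms in the Jensen sum = count of zeros inside |z| < 3 = 0

0


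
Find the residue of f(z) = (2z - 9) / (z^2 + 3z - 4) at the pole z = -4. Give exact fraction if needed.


Step 1: Q(z) = z^2 + 3z - 4 = (z + 4)(z - 1)
Step 2: Q'(z) = 2z + 3
Step 3: Q'(-4) = -5, P(-4) = -17
Step 4: Res = P(-4)/Q'(-4) = -17/(-5) = 17/5

17/5


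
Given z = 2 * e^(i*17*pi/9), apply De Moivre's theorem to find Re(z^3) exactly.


Step 1: By De Moivre's theorem, z^3 = 2^3 * e^(i*3*17*pi/9) = 8 * (cos(17*pi/3) + i*sin(17*pi/3))
Step 2: |z|^3 = 2^3 = 8
Step 3: Reduce the angle mod 2*pi: 17*pi/3 - 4*pi = 5*pi/3
Step 4: cos(5*pi/3) = 1/2
Step 5: Re(z^3) = 8 * 1/2 = 4

4


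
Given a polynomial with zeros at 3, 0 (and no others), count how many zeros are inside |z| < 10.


Step 1: Check each root:
  z = 3: |3| = 3 < 10
  z = 0: |0| = 0 < 10
Step 2: Count = 2

2


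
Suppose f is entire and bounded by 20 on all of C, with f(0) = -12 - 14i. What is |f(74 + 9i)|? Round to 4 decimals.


Step 1: By Liouville's theorem, a bounded entire function is constant.
Step 2: f(z) = f(0) = -12 - 14i for all z.
Step 3: |f(w)| = |-12 - 14i| = sqrt(144 + 196)
Step 4: = 18.4391

18.4391


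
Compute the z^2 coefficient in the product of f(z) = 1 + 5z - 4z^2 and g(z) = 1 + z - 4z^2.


Step 1: z^2 term in f*g comes from: (1)*(-4z^2) + (5z)*(z) + (-4z^2)*(1)
Step 2: = -4 + 5 - 4
Step 3: = -3

-3


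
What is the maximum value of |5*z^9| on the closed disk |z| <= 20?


Step 1: On |z| = 20, |f(z)| = 5 * |z|^9 = 5 * 20^9
Step 2: By maximum modulus principle, maximum is on boundary.
Step 3: Maximum = 5 * 512000000000 = 2560000000000

2560000000000


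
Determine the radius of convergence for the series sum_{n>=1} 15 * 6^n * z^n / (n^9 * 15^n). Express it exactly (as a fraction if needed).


Step 1: General term a_n = 15 * 6^n / (n^9 * 15^n)
Step 2: By the root test, |a_n|^(1/n) = 15^(1/n) * 6 / (n^(9/n) * 15) -> 6/15 as n -> infinity (since 15^(1/n) -> 1 and n^(9/n) -> 1)
Step 3: R = 1/lim|a_n|^(1/n) = 15/6 = 5/2

5/2


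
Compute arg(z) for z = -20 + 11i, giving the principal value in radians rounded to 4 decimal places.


Step 1: z = -20 + 11i
Step 2: arg(z) = atan2(11, -20)
Step 3: arg(z) = 2.6387

2.6387


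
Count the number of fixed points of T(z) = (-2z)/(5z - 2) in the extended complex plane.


Step 1: Fixed points satisfy T(z) = z
Step 2: 5z^2 = 0
Step 3: Discriminant = 0^2 - 4*5*0 = 0
Step 4: Number of fixed points = 1

1


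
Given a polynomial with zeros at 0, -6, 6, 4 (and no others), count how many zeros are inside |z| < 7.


Step 1: Check each root:
  z = 0: |0| = 0 < 7
  z = -6: |-6| = 6 < 7
  z = 6: |6| = 6 < 7
  z = 4: |4| = 4 < 7
Step 2: Count = 4

4


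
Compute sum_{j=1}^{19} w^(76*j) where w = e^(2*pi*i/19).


Step 1: The sum sum_{j=1}^{n} w^(k*j) equals n if n | k, else 0.
Step 2: Here n = 19, k = 76
Step 3: Does n divide k? 19 | 76 -> True
Step 4: Sum = 19

19


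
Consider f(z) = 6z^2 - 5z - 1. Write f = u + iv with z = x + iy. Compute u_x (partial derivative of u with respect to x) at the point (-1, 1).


Step 1: f(z) = 6(x+iy)^2 - 5(x+iy) - 1
Step 2: u = 6(x^2 - y^2) - 5x - 1
Step 3: u_x = 12x - 5
Step 4: At (-1, 1): u_x = -12 - 5 = -17

-17


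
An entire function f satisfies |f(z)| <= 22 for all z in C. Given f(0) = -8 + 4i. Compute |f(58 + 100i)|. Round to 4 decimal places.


Step 1: By Liouville's theorem, a bounded entire function is constant.
Step 2: f(z) = f(0) = -8 + 4i for all z.
Step 3: |f(w)| = |-8 + 4i| = sqrt(64 + 16)
Step 4: = 8.9443

8.9443


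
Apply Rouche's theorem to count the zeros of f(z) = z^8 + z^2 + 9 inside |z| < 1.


Step 1: On |z| = 1 the three terms have sizes |z^8| = 1^8 = 1, |z^2| = 1^2 = 1, |9| = 9
Step 2: The dominant term is g(z) = 9; let h(z) = z^8 + z^2 so f = g + h
Step 3: On |z| = 1: |g| = 9 and |h| <= 1 + 1 = 2
Step 4: Since 9 > 2, |h| < |g| on |z| = 1, so by Rouche f has the same number of zeros as g inside |z| < 1
Step 5: g(z) = 9 is a nonzero constant with no zeros inside |z| < 1. Answer = 0

0


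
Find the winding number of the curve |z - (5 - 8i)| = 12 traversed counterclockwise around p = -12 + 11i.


Step 1: Center c = (5, -8), radius = 12
Step 2: |p - c|^2 = (-17)^2 + 19^2 = 650
Step 3: r^2 = 144
Step 4: |p-c| > r so winding number = 0

0


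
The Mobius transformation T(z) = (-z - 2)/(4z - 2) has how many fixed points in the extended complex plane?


Step 1: Fixed points satisfy T(z) = z
Step 2: 4z^2 - z + 2 = 0
Step 3: Discriminant = (-1)^2 - 4*4*2 = -31
Step 4: Number of fixed points = 2

2


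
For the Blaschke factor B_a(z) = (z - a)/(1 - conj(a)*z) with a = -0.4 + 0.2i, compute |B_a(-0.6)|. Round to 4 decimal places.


Step 1: Numerator z0 - a = -0.6 - (-0.4 + 0.2i) = -0.2 - 0.2i
Step 2: Denominator 1 - conj(a)*z0 = 1 - (-0.4 - 0.2i)*(-0.6) = 0.76 - 0.12i
Step 3: |z0 - a|^2 = (-0.2)^2 + (-0.2)^2 = 0.08; |1 - conj(a)*z0|^2 = 0.76^2 + (-0.12)^2 = 0.592
Step 4: |B_a(-0.6)| = sqrt(0.08 / 0.592) = sqrt(0.135135)
Step 5: = 0.3676

0.3676


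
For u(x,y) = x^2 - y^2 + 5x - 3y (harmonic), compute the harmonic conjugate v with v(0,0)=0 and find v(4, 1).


Step 1: v_x = -u_y = 2y + 3
Step 2: v_y = u_x = 2x + 5
Step 3: v = 2xy + 3x + 5y + C
Step 4: v(0,0) = 0 => C = 0
Step 5: v(4, 1) = 25

25


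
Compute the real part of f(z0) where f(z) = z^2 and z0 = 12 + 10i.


Step 1: z0 = 12 + 10i
Step 2: z0^2 = 12^2 - 10^2 + 240i
Step 3: real part = 144 - 100 = 44

44


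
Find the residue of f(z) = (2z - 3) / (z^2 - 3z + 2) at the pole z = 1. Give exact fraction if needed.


Step 1: Q(z) = z^2 - 3z + 2 = (z - 1)(z - 2)
Step 2: Q'(z) = 2z - 3
Step 3: Q'(1) = -1, P(1) = -1
Step 4: Res = P(1)/Q'(1) = -1/(-1) = 1

1


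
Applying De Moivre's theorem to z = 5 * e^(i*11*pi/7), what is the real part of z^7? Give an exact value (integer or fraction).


Step 1: By De Moivre's theorem, z^7 = 5^7 * e^(i*7*11*pi/7) = 78125 * (cos(11*pi) + i*sin(11*pi))
Step 2: |z|^7 = 5^7 = 78125
Step 3: Reduce the angle mod 2*pi: 11*pi - 10*pi = pi
Step 4: cos(pi) = -1
Step 5: Re(z^7) = 78125 * (-1) = -78125

-78125


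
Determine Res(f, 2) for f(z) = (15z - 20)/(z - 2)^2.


Step 1: Pole of order 2 at z = 2
Step 2: Res = lim d/dz [(z - 2)^2 * f(z)] as z -> 2
Step 3: (z - 2)^2 * f(z) = 15z - 20
Step 4: d/dz[15z - 20] = 15

15


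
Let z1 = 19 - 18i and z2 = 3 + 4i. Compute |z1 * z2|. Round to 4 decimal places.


Step 1: |z1| = sqrt(19^2 + (-18)^2) = sqrt(685)
Step 2: |z2| = sqrt(3^2 + 4^2) = sqrt(25)
Step 3: |z1*z2| = |z1|*|z2| = sqrt(685) * sqrt(25) = sqrt(685 * 25) = sqrt(17125)
Step 4: = 130.8625

130.8625


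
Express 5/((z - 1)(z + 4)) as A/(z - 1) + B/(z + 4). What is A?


Step 1: Multiply both sides by (z - 1) and set z = 1
Step 2: A = 5 / (1 + 4)
Step 3: A = 5 / 5
Step 4: A = 1

1


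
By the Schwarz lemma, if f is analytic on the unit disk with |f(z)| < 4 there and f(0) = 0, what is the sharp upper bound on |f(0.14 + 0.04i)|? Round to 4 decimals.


Step 1: g = f/4 maps D -> D with g(0) = 0, so by the Schwarz lemma |g(z)| <= |z|, i.e. |f(z)| <= 4|z|; this is sharp (f(z) = 4z).
Step 2: |z0|^2 = 0.14^2 + 0.04^2 = 0.0212
Step 3: |z0| = sqrt(0.0212) = 0.145602
Step 4: Best bound = 4 * |z0| = 4 * 0.145602 = 0.5824

0.5824


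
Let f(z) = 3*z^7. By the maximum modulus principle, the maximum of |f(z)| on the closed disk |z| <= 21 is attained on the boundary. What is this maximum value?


Step 1: On |z| = 21, |f(z)| = 3 * |z|^7 = 3 * 21^7
Step 2: By maximum modulus principle, maximum is on boundary.
Step 3: Maximum = 3 * 1801088541 = 5403265623

5403265623


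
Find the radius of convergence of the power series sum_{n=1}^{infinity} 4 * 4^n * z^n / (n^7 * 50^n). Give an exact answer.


Step 1: General term a_n = 4 * 4^n / (n^7 * 50^n)
Step 2: By the root test, |a_n|^(1/n) = 4^(1/n) * 4 / (n^(7/n) * 50) -> 4/50 as n -> infinity (since 4^(1/n) -> 1 and n^(7/n) -> 1)
Step 3: R = 1/lim|a_n|^(1/n) = 50/4 = 25/2

25/2


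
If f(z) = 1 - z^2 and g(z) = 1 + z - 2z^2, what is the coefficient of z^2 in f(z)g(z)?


Step 1: z^2 term in f*g comes from: (1)*(-2z^2) + (0)*(z) + (-z^2)*(1)
Step 2: = -2 + 0 - 1
Step 3: = -3

-3


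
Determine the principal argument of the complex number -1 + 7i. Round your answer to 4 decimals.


Step 1: z = -1 + 7i
Step 2: arg(z) = atan2(7, -1)
Step 3: arg(z) = 1.7127

1.7127


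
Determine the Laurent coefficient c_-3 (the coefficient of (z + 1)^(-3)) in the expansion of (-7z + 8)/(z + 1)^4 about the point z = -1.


Step 1: Write the numerator in powers of (z + 1): -7z + 8 = -7(z + 1) + (-7*(-1) + 8) = -7(z + 1) + 15
Step 2: Divide by (z + 1)^4: f(z) = 15(z + 1)^(-4) - 7(z + 1)^(-3)
Step 3: This finite sum is the Laurent series of f about z = -1.
Step 4: Coefficient of (z + 1)^(-3) = coefficient of (z + 1) in the re-centred numerator = -7

-7


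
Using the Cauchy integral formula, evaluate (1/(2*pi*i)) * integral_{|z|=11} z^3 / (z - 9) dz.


Step 1: f(z) = z^3, a = 9 is inside |z| = 11
Step 2: By Cauchy integral formula: (1/(2pi*i)) * integral = f(a)
Step 3: f(9) = 9^3 = 729

729


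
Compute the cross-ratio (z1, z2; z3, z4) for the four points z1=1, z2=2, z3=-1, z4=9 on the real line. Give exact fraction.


Step 1: (z1-z3)(z2-z4) = 2 * (-7) = -14
Step 2: (z1-z4)(z2-z3) = (-8) * 3 = -24
Step 3: Cross-ratio = 14/24 = 7/12

7/12


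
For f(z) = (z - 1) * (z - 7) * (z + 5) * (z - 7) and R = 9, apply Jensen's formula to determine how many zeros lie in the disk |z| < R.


Jensen's formula: (1/2pi)*integral log|f(Re^it)|dt = log|f(0)| + sum_{|a_k|<R} log(R/|a_k|)
Step 1: f(0) = (-1) * (-7) * 5 * (-7) = -245
Step 2: log|f(0)| = log|1| + log|7| + log|-5| + log|7| = 5.5013
Step 3: Zeros inside |z| < 9: 1, 7, -5, 7
Step 4: Jensen sum = log(9/1) + log(9/7) + log(9/5) + log(9/7) = 3.2876
Step 5: n(R) = number of terms in the Jensen sum = count of zeros inside |z| < 9 = 4

4


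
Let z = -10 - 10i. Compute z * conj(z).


Step 1: conj(z) = -10 + 10i
Step 2: z * conj(z) = (-10)^2 + (-10)^2
Step 3: = 100 + 100 = 200

200


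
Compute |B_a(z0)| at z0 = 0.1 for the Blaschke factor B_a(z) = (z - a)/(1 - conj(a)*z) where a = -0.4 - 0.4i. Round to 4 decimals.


Step 1: Numerator z0 - a = 0.1 - (-0.4 - 0.4i) = 0.5 + 0.4i
Step 2: Denominator 1 - conj(a)*z0 = 1 - (-0.4 + 0.4i)*0.1 = 1.04 - 0.04i
Step 3: |z0 - a|^2 = 0.5^2 + 0.4^2 = 0.41; |1 - conj(a)*z0|^2 = 1.04^2 + (-0.04)^2 = 1.0832
Step 4: |B_a(0.1)| = sqrt(0.41 / 1.0832) = sqrt(0.378508)
Step 5: = 0.6152

0.6152


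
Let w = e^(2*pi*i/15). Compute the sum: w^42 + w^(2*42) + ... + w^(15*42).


Step 1: The sum sum_{j=1}^{n} w^(k*j) equals n if n | k, else 0.
Step 2: Here n = 15, k = 42
Step 3: Does n divide k? 15 | 42 -> False
Step 4: Sum = 0

0


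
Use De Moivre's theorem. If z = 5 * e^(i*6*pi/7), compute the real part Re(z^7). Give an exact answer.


Step 1: By De Moivre's theorem, z^7 = 5^7 * e^(i*7*6*pi/7) = 78125 * (cos(6*pi) + i*sin(6*pi))
Step 2: |z|^7 = 5^7 = 78125
Step 3: Reduce the angle mod 2*pi: 6*pi - 6*pi = 0
Step 4: cos(0) = 1
Step 5: Re(z^7) = 78125 * 1 = 78125

78125


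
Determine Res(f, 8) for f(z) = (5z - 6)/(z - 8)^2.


Step 1: Pole of order 2 at z = 8
Step 2: Res = lim d/dz [(z - 8)^2 * f(z)] as z -> 8
Step 3: (z - 8)^2 * f(z) = 5z - 6
Step 4: d/dz[5z - 6] = 5

5


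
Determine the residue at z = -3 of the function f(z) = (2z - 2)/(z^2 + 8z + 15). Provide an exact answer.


Step 1: Q(z) = z^2 + 8z + 15 = (z + 3)(z + 5)
Step 2: Q'(z) = 2z + 8
Step 3: Q'(-3) = 2, P(-3) = -8
Step 4: Res = P(-3)/Q'(-3) = -8/2 = -4

-4


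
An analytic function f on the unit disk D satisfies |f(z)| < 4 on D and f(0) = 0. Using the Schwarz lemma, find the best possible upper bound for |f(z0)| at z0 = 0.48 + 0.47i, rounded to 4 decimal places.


Step 1: g = f/4 maps D -> D with g(0) = 0, so by the Schwarz lemma |g(z)| <= |z|, i.e. |f(z)| <= 4|z|; this is sharp (f(z) = 4z).
Step 2: |z0|^2 = 0.48^2 + 0.47^2 = 0.4513
Step 3: |z0| = sqrt(0.4513) = 0.671789
Step 4: Best bound = 4 * |z0| = 4 * 0.671789 = 2.6872

2.6872


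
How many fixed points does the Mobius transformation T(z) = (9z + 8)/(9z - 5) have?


Step 1: Fixed points satisfy T(z) = z
Step 2: 9z^2 - 14z - 8 = 0
Step 3: Discriminant = (-14)^2 - 4*9*(-8) = 484
Step 4: Number of fixed points = 2

2


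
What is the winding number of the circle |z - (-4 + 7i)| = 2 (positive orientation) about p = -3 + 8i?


Step 1: Center c = (-4, 7), radius = 2
Step 2: |p - c|^2 = 1^2 + 1^2 = 2
Step 3: r^2 = 4
Step 4: |p-c| < r so winding number = 1

1


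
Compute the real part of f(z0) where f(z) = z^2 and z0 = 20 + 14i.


Step 1: z0 = 20 + 14i
Step 2: z0^2 = 20^2 - 14^2 + 560i
Step 3: real part = 400 - 196 = 204

204


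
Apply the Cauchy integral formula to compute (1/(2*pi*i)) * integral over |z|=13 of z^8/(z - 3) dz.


Step 1: f(z) = z^8, a = 3 is inside |z| = 13
Step 2: By Cauchy integral formula: (1/(2pi*i)) * integral = f(a)
Step 3: f(3) = 3^8 = 6561

6561


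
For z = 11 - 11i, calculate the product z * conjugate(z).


Step 1: conj(z) = 11 + 11i
Step 2: z * conj(z) = 11^2 + (-11)^2
Step 3: = 121 + 121 = 242

242


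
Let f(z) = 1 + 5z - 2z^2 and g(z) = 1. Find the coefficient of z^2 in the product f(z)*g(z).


Step 1: z^2 term in f*g comes from: (1)*(0) + (5z)*(0) + (-2z^2)*(1)
Step 2: = 0 + 0 - 2
Step 3: = -2

-2


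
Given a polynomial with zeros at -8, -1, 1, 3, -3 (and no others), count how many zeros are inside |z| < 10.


Step 1: Check each root:
  z = -8: |-8| = 8 < 10
  z = -1: |-1| = 1 < 10
  z = 1: |1| = 1 < 10
  z = 3: |3| = 3 < 10
  z = -3: |-3| = 3 < 10
Step 2: Count = 5

5


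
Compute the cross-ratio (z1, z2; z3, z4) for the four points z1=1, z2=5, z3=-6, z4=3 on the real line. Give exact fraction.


Step 1: (z1-z3)(z2-z4) = 7 * 2 = 14
Step 2: (z1-z4)(z2-z3) = (-2) * 11 = -22
Step 3: Cross-ratio = -14/22 = -7/11

-7/11


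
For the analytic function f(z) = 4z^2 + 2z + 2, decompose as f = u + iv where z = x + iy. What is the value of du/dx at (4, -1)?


Step 1: f(z) = 4(x+iy)^2 + 2(x+iy) + 2
Step 2: u = 4(x^2 - y^2) + 2x + 2
Step 3: u_x = 8x + 2
Step 4: At (4, -1): u_x = 32 + 2 = 34

34


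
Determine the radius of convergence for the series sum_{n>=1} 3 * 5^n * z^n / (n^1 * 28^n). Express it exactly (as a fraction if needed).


Step 1: General term a_n = 3 * 5^n / (n^1 * 28^n)
Step 2: By the root test, |a_n|^(1/n) = 3^(1/n) * 5 / (n^(1/n) * 28) -> 5/28 as n -> infinity (since 3^(1/n) -> 1 and n^(1/n) -> 1)
Step 3: R = 1/lim|a_n|^(1/n) = 28/5

28/5


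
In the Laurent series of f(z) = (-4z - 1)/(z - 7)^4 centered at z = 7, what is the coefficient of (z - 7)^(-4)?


Step 1: Write the numerator in powers of (z - 7): -4z - 1 = -4(z - 7) + (-4*7 - 1) = -4(z - 7) - 29
Step 2: Divide by (z - 7)^4: f(z) = -29(z - 7)^(-4) - 4(z - 7)^(-3)
Step 3: This finite sum is the Laurent series of f about z = 7.
Step 4: Coefficient of (z - 7)^(-4) = -4*7 - 1 = -29

-29


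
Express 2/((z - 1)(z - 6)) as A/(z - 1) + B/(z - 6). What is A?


Step 1: Multiply both sides by (z - 1) and set z = 1
Step 2: A = 2 / (1 - 6)
Step 3: A = 2 / (-5)
Step 4: A = -2/5

-2/5


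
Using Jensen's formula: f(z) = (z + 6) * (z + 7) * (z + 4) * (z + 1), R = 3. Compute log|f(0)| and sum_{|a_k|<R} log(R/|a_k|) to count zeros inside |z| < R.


Jensen's formula: (1/2pi)*integral log|f(Re^it)|dt = log|f(0)| + sum_{|a_k|<R} log(R/|a_k|)
Step 1: f(0) = 6 * 7 * 4 * 1 = 168
Step 2: log|f(0)| = log|-6| + log|-7| + log|-4| + log|-1| = 5.124
Step 3: Zeros inside |z| < 3: -1
Step 4: Jensen sum = log(3/1) = 1.0986
Step 5: n(R) = number of terms in the Jensen sum = count of zeros inside |z| < 3 = 1

1


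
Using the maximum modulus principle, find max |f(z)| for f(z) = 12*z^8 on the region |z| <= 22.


Step 1: On |z| = 22, |f(z)| = 12 * |z|^8 = 12 * 22^8
Step 2: By maximum modulus principle, maximum is on boundary.
Step 3: Maximum = 12 * 54875873536 = 658510482432

658510482432


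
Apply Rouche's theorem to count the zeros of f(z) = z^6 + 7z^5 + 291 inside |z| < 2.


Step 1: On |z| = 2 the three terms have sizes |z^6| = 2^6 = 64, |7z^5| = 7*2^5 = 224, |291| = 291
Step 2: The dominant term is g(z) = 291; let h(z) = z^6 + 7z^5 so f = g + h
Step 3: On |z| = 2: |g| = 291 and |h| <= 64 + 224 = 288
Step 4: Since 291 > 288, |h| < |g| on |z| = 2, so by Rouche f has the same number of zeros as g inside |z| < 2
Step 5: g(z) = 291 is a nonzero constant with no zeros inside |z| < 2. Answer = 0

0


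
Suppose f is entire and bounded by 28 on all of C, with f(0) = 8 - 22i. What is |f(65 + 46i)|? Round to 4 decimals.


Step 1: By Liouville's theorem, a bounded entire function is constant.
Step 2: f(z) = f(0) = 8 - 22i for all z.
Step 3: |f(w)| = |8 - 22i| = sqrt(64 + 484)
Step 4: = 23.4094

23.4094


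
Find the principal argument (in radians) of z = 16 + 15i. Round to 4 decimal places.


Step 1: z = 16 + 15i
Step 2: arg(z) = atan2(15, 16)
Step 3: arg(z) = 0.7532

0.7532


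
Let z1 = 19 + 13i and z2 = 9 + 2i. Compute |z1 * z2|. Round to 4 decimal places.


Step 1: |z1| = sqrt(19^2 + 13^2) = sqrt(530)
Step 2: |z2| = sqrt(9^2 + 2^2) = sqrt(85)
Step 3: |z1*z2| = |z1|*|z2| = sqrt(530) * sqrt(85) = sqrt(530 * 85) = sqrt(45050)
Step 4: = 212.2499

212.2499


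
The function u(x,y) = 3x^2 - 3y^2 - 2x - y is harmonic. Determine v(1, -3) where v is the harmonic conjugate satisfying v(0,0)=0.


Step 1: v_x = -u_y = 6y + 1
Step 2: v_y = u_x = 6x - 2
Step 3: v = 6xy + x - 2y + C
Step 4: v(0,0) = 0 => C = 0
Step 5: v(1, -3) = -11

-11
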